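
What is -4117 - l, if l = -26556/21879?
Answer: -30016429/7293 ≈ -4115.8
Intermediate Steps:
l = -8852/7293 (l = -26556*1/21879 = -8852/7293 ≈ -1.2138)
-4117 - l = -4117 - 1*(-8852/7293) = -4117 + 8852/7293 = -30016429/7293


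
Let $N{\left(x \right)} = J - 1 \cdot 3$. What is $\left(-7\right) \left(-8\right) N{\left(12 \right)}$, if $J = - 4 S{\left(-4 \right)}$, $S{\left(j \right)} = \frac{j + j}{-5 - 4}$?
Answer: $- \frac{3304}{9} \approx -367.11$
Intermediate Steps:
$S{\left(j \right)} = - \frac{2 j}{9}$ ($S{\left(j \right)} = \frac{2 j}{-9} = 2 j \left(- \frac{1}{9}\right) = - \frac{2 j}{9}$)
$J = - \frac{32}{9}$ ($J = - 4 \left(\left(- \frac{2}{9}\right) \left(-4\right)\right) = \left(-4\right) \frac{8}{9} = - \frac{32}{9} \approx -3.5556$)
$N{\left(x \right)} = - \frac{59}{9}$ ($N{\left(x \right)} = - \frac{32}{9} - 1 \cdot 3 = - \frac{32}{9} - 3 = - \frac{59}{9}$)
$\left(-7\right) \left(-8\right) N{\left(12 \right)} = \left(-7\right) \left(-8\right) \left(- \frac{59}{9}\right) = 56 \left(- \frac{59}{9}\right) = - \frac{3304}{9}$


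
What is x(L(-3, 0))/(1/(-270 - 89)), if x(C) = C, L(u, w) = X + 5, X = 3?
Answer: -2872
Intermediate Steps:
L(u, w) = 8 (L(u, w) = 3 + 5 = 8)
x(L(-3, 0))/(1/(-270 - 89)) = 8/(1/(-270 - 89)) = 8/(1/(-359)) = 8/(-1/359) = 8*(-359) = -2872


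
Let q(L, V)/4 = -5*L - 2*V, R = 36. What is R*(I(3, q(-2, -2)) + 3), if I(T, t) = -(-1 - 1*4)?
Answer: 288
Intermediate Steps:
q(L, V) = -20*L - 8*V (q(L, V) = 4*(-5*L - 2*V) = -20*L - 8*V)
I(T, t) = 5 (I(T, t) = -(-1 - 4) = -1*(-5) = 5)
R*(I(3, q(-2, -2)) + 3) = 36*(5 + 3) = 36*8 = 288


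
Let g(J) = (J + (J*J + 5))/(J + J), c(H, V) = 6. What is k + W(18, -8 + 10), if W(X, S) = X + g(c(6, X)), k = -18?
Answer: 47/12 ≈ 3.9167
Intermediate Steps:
g(J) = (5 + J + J**2)/(2*J) (g(J) = (J + (J**2 + 5))/((2*J)) = (J + (5 + J**2))*(1/(2*J)) = (5 + J + J**2)*(1/(2*J)) = (5 + J + J**2)/(2*J))
W(X, S) = 47/12 + X (W(X, S) = X + (1/2)*(5 + 6*(1 + 6))/6 = X + (1/2)*(1/6)*(5 + 6*7) = X + (1/2)*(1/6)*(5 + 42) = X + (1/2)*(1/6)*47 = X + 47/12 = 47/12 + X)
k + W(18, -8 + 10) = -18 + (47/12 + 18) = -18 + 263/12 = 47/12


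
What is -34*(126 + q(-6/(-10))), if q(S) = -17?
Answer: -3706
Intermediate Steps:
-34*(126 + q(-6/(-10))) = -34*(126 - 17) = -34*109 = -3706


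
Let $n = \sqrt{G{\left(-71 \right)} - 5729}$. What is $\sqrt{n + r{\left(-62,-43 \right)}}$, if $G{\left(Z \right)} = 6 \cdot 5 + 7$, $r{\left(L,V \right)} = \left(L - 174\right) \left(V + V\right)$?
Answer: $\sqrt{20296 + 2 i \sqrt{1423}} \approx 142.46 + 0.2648 i$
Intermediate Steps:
$r{\left(L,V \right)} = 2 V \left(-174 + L\right)$ ($r{\left(L,V \right)} = \left(-174 + L\right) 2 V = 2 V \left(-174 + L\right)$)
$G{\left(Z \right)} = 37$ ($G{\left(Z \right)} = 30 + 7 = 37$)
$n = 2 i \sqrt{1423}$ ($n = \sqrt{37 - 5729} = \sqrt{-5692} = 2 i \sqrt{1423} \approx 75.445 i$)
$\sqrt{n + r{\left(-62,-43 \right)}} = \sqrt{2 i \sqrt{1423} + 2 \left(-43\right) \left(-174 - 62\right)} = \sqrt{2 i \sqrt{1423} + 2 \left(-43\right) \left(-236\right)} = \sqrt{2 i \sqrt{1423} + 20296} = \sqrt{20296 + 2 i \sqrt{1423}}$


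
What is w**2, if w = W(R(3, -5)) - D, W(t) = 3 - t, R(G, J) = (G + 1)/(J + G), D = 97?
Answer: 8464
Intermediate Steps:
R(G, J) = (1 + G)/(G + J)
w = -92 (w = (3 - (1 + 3)/(3 - 5)) - 1*97 = (3 - 4/(-2)) - 97 = (3 - (-1)*4/2) - 97 = (3 - 1*(-2)) - 97 = (3 + 2) - 97 = 5 - 97 = -92)
w**2 = (-92)**2 = 8464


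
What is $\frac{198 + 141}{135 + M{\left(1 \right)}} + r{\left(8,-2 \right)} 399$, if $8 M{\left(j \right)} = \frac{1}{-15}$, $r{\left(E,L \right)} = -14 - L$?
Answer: $- \frac{77520132}{16199} \approx -4785.5$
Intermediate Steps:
$M{\left(j \right)} = - \frac{1}{120}$ ($M{\left(j \right)} = \frac{1}{8 \left(-15\right)} = \frac{1}{8} \left(- \frac{1}{15}\right) = - \frac{1}{120}$)
$\frac{198 + 141}{135 + M{\left(1 \right)}} + r{\left(8,-2 \right)} 399 = \frac{198 + 141}{135 - \frac{1}{120}} + \left(-14 - -2\right) 399 = \frac{339}{\frac{16199}{120}} + \left(-14 + 2\right) 399 = 339 \cdot \frac{120}{16199} - 4788 = \frac{40680}{16199} - 4788 = - \frac{77520132}{16199}$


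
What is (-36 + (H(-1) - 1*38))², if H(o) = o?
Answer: 5625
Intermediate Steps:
(-36 + (H(-1) - 1*38))² = (-36 + (-1 - 1*38))² = (-36 + (-1 - 38))² = (-36 - 39)² = (-75)² = 5625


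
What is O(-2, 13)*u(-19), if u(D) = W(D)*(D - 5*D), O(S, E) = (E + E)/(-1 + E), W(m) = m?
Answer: -9386/3 ≈ -3128.7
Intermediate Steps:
O(S, E) = 2*E/(-1 + E) (O(S, E) = (2*E)/(-1 + E) = 2*E/(-1 + E))
u(D) = -4*D² (u(D) = D*(D - 5*D) = D*(-4*D) = -4*D²)
O(-2, 13)*u(-19) = (2*13/(-1 + 13))*(-4*(-19)²) = (2*13/12)*(-4*361) = (2*13*(1/12))*(-1444) = (13/6)*(-1444) = -9386/3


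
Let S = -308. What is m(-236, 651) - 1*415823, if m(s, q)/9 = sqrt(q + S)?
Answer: -415823 + 63*sqrt(7) ≈ -4.1566e+5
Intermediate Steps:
m(s, q) = 9*sqrt(-308 + q) (m(s, q) = 9*sqrt(q - 308) = 9*sqrt(-308 + q))
m(-236, 651) - 1*415823 = 9*sqrt(-308 + 651) - 1*415823 = 9*sqrt(343) - 415823 = 9*(7*sqrt(7)) - 415823 = 63*sqrt(7) - 415823 = -415823 + 63*sqrt(7)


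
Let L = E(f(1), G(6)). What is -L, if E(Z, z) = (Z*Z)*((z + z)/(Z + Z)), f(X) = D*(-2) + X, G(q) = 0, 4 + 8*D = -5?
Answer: 0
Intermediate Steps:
D = -9/8 (D = -½ + (⅛)*(-5) = -½ - 5/8 = -9/8 ≈ -1.1250)
f(X) = 9/4 + X (f(X) = -9/8*(-2) + X = 9/4 + X)
E(Z, z) = Z*z (E(Z, z) = Z²*((2*z)/((2*Z))) = Z²*((2*z)*(1/(2*Z))) = Z²*(z/Z) = Z*z)
L = 0 (L = (9/4 + 1)*0 = (13/4)*0 = 0)
-L = -1*0 = 0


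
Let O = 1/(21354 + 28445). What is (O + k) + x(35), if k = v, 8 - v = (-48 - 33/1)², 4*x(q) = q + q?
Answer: -650922727/99598 ≈ -6535.5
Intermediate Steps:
x(q) = q/2 (x(q) = (q + q)/4 = (2*q)/4 = q/2)
v = -6553 (v = 8 - (-48 - 33/1)² = 8 - (-48 - 33*1)² = 8 - (-48 - 33)² = 8 - 1*(-81)² = 8 - 1*6561 = 8 - 6561 = -6553)
k = -6553
O = 1/49799 ≈ 2.0081e-5
(O + k) + x(35) = (1/49799 - 6553) + (½)*35 = -326332846/49799 + 35/2 = -650922727/99598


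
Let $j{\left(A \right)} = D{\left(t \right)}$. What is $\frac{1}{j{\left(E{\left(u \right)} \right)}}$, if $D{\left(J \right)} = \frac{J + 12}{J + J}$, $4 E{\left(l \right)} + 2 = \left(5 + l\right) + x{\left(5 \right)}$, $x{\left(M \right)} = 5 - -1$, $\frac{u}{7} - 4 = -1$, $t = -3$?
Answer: $- \frac{2}{3} \approx -0.66667$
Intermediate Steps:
$u = 21$ ($u = 28 + 7 \left(-1\right) = 28 - 7 = 21$)
$x{\left(M \right)} = 6$ ($x{\left(M \right)} = 5 + 1 = 6$)
$E{\left(l \right)} = \frac{9}{4} + \frac{l}{4}$ ($E{\left(l \right)} = - \frac{1}{2} + \frac{\left(5 + l\right) + 6}{4} = - \frac{1}{2} + \frac{11 + l}{4} = - \frac{1}{2} + \left(\frac{11}{4} + \frac{l}{4}\right) = \frac{9}{4} + \frac{l}{4}$)
$D{\left(J \right)} = \frac{12 + J}{2 J}$
$j{\left(A \right)} = - \frac{3}{2}$ ($j{\left(A \right)} = \frac{12 - 3}{2 \left(-3\right)} = \frac{1}{2} \left(- \frac{1}{3}\right) 9 = - \frac{3}{2}$)
$\frac{1}{j{\left(E{\left(u \right)} \right)}} = \frac{1}{- \frac{3}{2}} = - \frac{2}{3}$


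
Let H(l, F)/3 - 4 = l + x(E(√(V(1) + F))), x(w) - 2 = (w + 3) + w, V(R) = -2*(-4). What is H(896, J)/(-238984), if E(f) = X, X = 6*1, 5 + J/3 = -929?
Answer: -2751/238984 ≈ -0.011511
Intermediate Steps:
J = -2802 (J = -15 + 3*(-929) = -15 - 2787 = -2802)
V(R) = 8
X = 6
E(f) = 6
x(w) = 5 + 2*w (x(w) = 2 + ((w + 3) + w) = 2 + ((3 + w) + w) = 2 + (3 + 2*w) = 5 + 2*w)
H(l, F) = 63 + 3*l (H(l, F) = 12 + 3*(l + (5 + 2*6)) = 12 + 3*(l + (5 + 12)) = 12 + 3*(l + 17) = 12 + 3*(17 + l) = 12 + (51 + 3*l) = 63 + 3*l)
H(896, J)/(-238984) = (63 + 3*896)/(-238984) = (63 + 2688)*(-1/238984) = 2751*(-1/238984) = -2751/238984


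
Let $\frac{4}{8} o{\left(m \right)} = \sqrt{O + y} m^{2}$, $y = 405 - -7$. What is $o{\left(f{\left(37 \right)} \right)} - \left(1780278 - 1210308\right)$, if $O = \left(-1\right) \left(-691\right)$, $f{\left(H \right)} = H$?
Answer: $-569970 + 2738 \sqrt{1103} \approx -4.7904 \cdot 10^{5}$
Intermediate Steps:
$y = 412$ ($y = 405 + 7 = 412$)
$O = 691$
$o{\left(m \right)} = 2 \sqrt{1103} m^{2}$ ($o{\left(m \right)} = 2 \sqrt{691 + 412} m^{2} = 2 \sqrt{1103} m^{2}$)
$o{\left(f{\left(37 \right)} \right)} - \left(1780278 - 1210308\right) = 2 \sqrt{1103} \cdot 37^{2} - \left(1780278 - 1210308\right) = 2 \sqrt{1103} \cdot 1369 - \left(1780278 - 1210308\right) = 2738 \sqrt{1103} - 569970 = -569970 + 2738 \sqrt{1103}$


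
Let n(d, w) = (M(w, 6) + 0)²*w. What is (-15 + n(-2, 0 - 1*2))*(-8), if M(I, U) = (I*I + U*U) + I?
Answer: 23224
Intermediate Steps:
M(I, U) = I + I² + U² (M(I, U) = (I² + U²) + I = I + I² + U²)
n(d, w) = w*(36 + w + w²)² (n(d, w) = ((w + w² + 6²) + 0)²*w = ((w + w² + 36) + 0)²*w = ((36 + w + w²) + 0)²*w = (36 + w + w²)²*w = w*(36 + w + w²)²)
(-15 + n(-2, 0 - 1*2))*(-8) = (-15 + (0 - 1*2)*(36 + (0 - 1*2) + (0 - 1*2)²)²)*(-8) = (-15 + (0 - 2)*(36 + (0 - 2) + (0 - 2)²)²)*(-8) = (-15 - 2*(36 - 2 + (-2)²)²)*(-8) = (-15 - 2*(36 - 2 + 4)²)*(-8) = (-15 - 2*38²)*(-8) = (-15 - 2*1444)*(-8) = (-15 - 2888)*(-8) = -2903*(-8) = 23224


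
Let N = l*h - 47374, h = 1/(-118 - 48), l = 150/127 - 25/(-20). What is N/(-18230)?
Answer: 3994955907/1537299440 ≈ 2.5987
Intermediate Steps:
l = 1235/508 (l = 150*(1/127) - 25*(-1/20) = 150/127 + 5/4 = 1235/508 ≈ 2.4311)
h = -1/166 (h = 1/(-166) = -1/166 ≈ -0.0060241)
N = -3994955907/84328 (N = (1235/508)*(-1/166) - 47374 = -1235/84328 - 47374 = -3994955907/84328 ≈ -47374.)
N/(-18230) = -3994955907/84328/(-18230) = -3994955907/84328*(-1/18230) = 3994955907/1537299440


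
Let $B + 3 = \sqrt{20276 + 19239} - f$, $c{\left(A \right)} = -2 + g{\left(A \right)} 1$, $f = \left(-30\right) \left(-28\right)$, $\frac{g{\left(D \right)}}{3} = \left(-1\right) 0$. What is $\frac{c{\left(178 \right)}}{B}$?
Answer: $\frac{843}{335567} + \frac{\sqrt{39515}}{335567} \approx 0.0031045$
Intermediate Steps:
$g{\left(D \right)} = 0$ ($g{\left(D \right)} = 3 \left(\left(-1\right) 0\right) = 3 \cdot 0 = 0$)
$f = 840$
$c{\left(A \right)} = -2$ ($c{\left(A \right)} = -2 + 0 \cdot 1 = -2 + 0 = -2$)
$B = -843 + \sqrt{39515}$ ($B = -3 + \left(\sqrt{20276 + 19239} - 840\right) = -3 - \left(840 - \sqrt{39515}\right) = -843 + \sqrt{39515} \approx -644.22$)
$\frac{c{\left(178 \right)}}{B} = - \frac{2}{-843 + \sqrt{39515}}$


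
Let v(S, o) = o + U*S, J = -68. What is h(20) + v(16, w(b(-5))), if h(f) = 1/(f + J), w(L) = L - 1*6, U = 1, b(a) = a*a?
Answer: 1679/48 ≈ 34.979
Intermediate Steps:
b(a) = a²
w(L) = -6 + L (w(L) = L - 6 = -6 + L)
v(S, o) = S + o (v(S, o) = o + 1*S = o + S = S + o)
h(f) = 1/(-68 + f) (h(f) = 1/(f - 68) = 1/(-68 + f))
h(20) + v(16, w(b(-5))) = 1/(-68 + 20) + (16 + (-6 + (-5)²)) = 1/(-48) + (16 + (-6 + 25)) = -1/48 + (16 + 19) = -1/48 + 35 = 1679/48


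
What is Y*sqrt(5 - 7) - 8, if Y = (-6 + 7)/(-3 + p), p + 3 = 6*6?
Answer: -8 + I*sqrt(2)/30 ≈ -8.0 + 0.04714*I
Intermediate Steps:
p = 33 (p = -3 + 6*6 = -3 + 36 = 33)
Y = 1/30 (Y = (-6 + 7)/(-3 + 33) = 1/30 ≈ 0.033333)
Y*sqrt(5 - 7) - 8 = sqrt(5 - 7)/30 - 8 = sqrt(-2)/30 - 8 = (I*sqrt(2))/30 - 8 = I*sqrt(2)/30 - 8 = -8 + I*sqrt(2)/30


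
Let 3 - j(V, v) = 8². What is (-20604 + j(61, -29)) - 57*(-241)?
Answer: -6928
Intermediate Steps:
j(V, v) = -61 (j(V, v) = 3 - 1*8² = 3 - 1*64 = 3 - 64 = -61)
(-20604 + j(61, -29)) - 57*(-241) = (-20604 - 61) - 57*(-241) = -20665 + 13737 = -6928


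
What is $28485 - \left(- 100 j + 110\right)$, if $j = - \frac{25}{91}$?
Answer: $\frac{2579625}{91} \approx 28348.0$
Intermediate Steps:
$j = - \frac{25}{91}$ ($j = \left(-25\right) \frac{1}{91} = - \frac{25}{91} \approx -0.27473$)
$28485 - \left(- 100 j + 110\right) = 28485 - \left(\left(-100\right) \left(- \frac{25}{91}\right) + 110\right) = 28485 - \left(\frac{2500}{91} + 110\right) = 28485 - \frac{12510}{91} = \frac{2579625}{91}$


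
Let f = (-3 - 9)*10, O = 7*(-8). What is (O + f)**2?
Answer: 30976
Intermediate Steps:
O = -56
f = -120 (f = -12*10 = -120)
(O + f)**2 = (-56 - 120)**2 = (-176)**2 = 30976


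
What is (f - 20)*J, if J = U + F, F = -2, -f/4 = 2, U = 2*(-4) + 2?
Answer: 224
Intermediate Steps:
U = -6 (U = -8 + 2 = -6)
f = -8 (f = -4*2 = -8)
J = -8 (J = -6 - 2 = -8)
(f - 20)*J = (-8 - 20)*(-8) = -28*(-8) = 224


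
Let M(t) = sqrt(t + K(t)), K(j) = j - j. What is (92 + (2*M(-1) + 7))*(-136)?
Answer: -13464 - 272*I ≈ -13464.0 - 272.0*I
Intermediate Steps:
K(j) = 0
M(t) = sqrt(t) (M(t) = sqrt(t + 0) = sqrt(t))
(92 + (2*M(-1) + 7))*(-136) = (92 + (2*sqrt(-1) + 7))*(-136) = (92 + (2*I + 7))*(-136) = (92 + (7 + 2*I))*(-136) = (99 + 2*I)*(-136) = -13464 - 272*I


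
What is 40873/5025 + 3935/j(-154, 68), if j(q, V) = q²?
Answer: 989117443/119172900 ≈ 8.2999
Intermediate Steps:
40873/5025 + 3935/j(-154, 68) = 40873/5025 + 3935/((-154)²) = 40873*(1/5025) + 3935/23716 = 40873/5025 + 3935*(1/23716) = 40873/5025 + 3935/23716 = 989117443/119172900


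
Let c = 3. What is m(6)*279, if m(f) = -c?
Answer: -837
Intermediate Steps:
m(f) = -3 (m(f) = -1*3 = -3)
m(6)*279 = -3*279 = -837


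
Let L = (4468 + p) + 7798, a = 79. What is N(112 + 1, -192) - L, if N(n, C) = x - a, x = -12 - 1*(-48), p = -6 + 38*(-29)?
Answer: -11201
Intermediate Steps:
p = -1108 (p = -6 - 1102 = -1108)
x = 36 (x = -12 + 48 = 36)
N(n, C) = -43 (N(n, C) = 36 - 1*79 = 36 - 79 = -43)
L = 11158 (L = (4468 - 1108) + 7798 = 3360 + 7798 = 11158)
N(112 + 1, -192) - L = -43 - 1*11158 = -43 - 11158 = -11201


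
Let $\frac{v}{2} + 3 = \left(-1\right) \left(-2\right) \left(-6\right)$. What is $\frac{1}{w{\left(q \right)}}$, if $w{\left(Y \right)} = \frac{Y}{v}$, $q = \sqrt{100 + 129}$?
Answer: $- \frac{30 \sqrt{229}}{229} \approx -1.9825$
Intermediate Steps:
$q = \sqrt{229} \approx 15.133$
$v = -30$ ($v = -6 + 2 \left(-1\right) \left(-2\right) \left(-6\right) = -6 + 2 \cdot 2 \left(-6\right) = -6 + 2 \left(-12\right) = -6 - 24 = -30$)
$w{\left(Y \right)} = - \frac{Y}{30}$ ($w{\left(Y \right)} = \frac{Y}{-30} = Y \left(- \frac{1}{30}\right) = - \frac{Y}{30}$)
$\frac{1}{w{\left(q \right)}} = \frac{1}{\left(- \frac{1}{30}\right) \sqrt{229}} = - \frac{30 \sqrt{229}}{229}$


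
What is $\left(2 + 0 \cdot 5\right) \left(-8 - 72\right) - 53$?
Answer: $-213$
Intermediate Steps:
$\left(2 + 0 \cdot 5\right) \left(-8 - 72\right) - 53 = \left(2 + 0\right) \left(-80\right) - 53 = 2 \left(-80\right) - 53 = -160 - 53 = -213$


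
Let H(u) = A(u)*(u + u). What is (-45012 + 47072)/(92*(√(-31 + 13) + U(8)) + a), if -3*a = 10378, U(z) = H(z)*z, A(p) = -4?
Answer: -234361050/5752806817 - 1279260*I*√2/5752806817 ≈ -0.040739 - 0.00031448*I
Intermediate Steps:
H(u) = -8*u (H(u) = -4*(u + u) = -8*u)
U(z) = -8*z² (U(z) = (-8*z)*z = -8*z²)
a = -10378/3 (a = -⅓*10378 = -10378/3 ≈ -3459.3)
(-45012 + 47072)/(92*(√(-31 + 13) + U(8)) + a) = (-45012 + 47072)/(92*(√(-31 + 13) - 8*8²) - 10378/3) = 2060/(92*(√(-18) - 8*64) - 10378/3) = 2060/(92*(3*I*√2 - 512) - 10378/3) = 2060/(92*(-512 + 3*I*√2) - 10378/3) = 2060/((-47104 + 276*I*√2) - 10378/3) = 2060/(-151690/3 + 276*I*√2)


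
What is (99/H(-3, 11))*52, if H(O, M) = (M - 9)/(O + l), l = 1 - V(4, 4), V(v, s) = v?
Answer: -15444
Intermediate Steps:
l = -3 (l = 1 - 1*4 = 1 - 4 = -3)
H(O, M) = (-9 + M)/(-3 + O) (H(O, M) = (M - 9)/(O - 3) = (-9 + M)/(-3 + O))
(99/H(-3, 11))*52 = (99/(((-9 + 11)/(-3 - 3))))*52 = (99/((2/(-6))))*52 = (99/((-⅙*2)))*52 = (99/(-⅓))*52 = (99*(-3))*52 = -297*52 = -15444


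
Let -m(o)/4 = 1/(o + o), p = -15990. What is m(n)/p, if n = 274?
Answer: 1/2190630 ≈ 4.5649e-7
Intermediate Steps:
m(o) = -2/o (m(o) = -4/(o + o) = -4*1/(2*o) = -2/o)
m(n)/p = -2/274/(-15990) = -2*1/274*(-1/15990) = -1/137*(-1/15990) = 1/2190630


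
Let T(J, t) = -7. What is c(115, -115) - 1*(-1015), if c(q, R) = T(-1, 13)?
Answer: 1008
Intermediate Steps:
c(q, R) = -7
c(115, -115) - 1*(-1015) = -7 - 1*(-1015) = -7 + 1015 = 1008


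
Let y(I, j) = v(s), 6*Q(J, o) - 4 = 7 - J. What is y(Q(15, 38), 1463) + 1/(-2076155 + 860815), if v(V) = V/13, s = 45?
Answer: 54690287/15799420 ≈ 3.4615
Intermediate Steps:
Q(J, o) = 11/6 - J/6 (Q(J, o) = ⅔ + (7 - J)/6 = ⅔ + (7/6 - J/6) = 11/6 - J/6)
v(V) = V/13 (v(V) = V*(1/13) = V/13)
y(I, j) = 45/13 (y(I, j) = (1/13)*45 = 45/13)
y(Q(15, 38), 1463) + 1/(-2076155 + 860815) = 45/13 + 1/(-2076155 + 860815) = 45/13 + 1/(-1215340) = 45/13 - 1/1215340 = 54690287/15799420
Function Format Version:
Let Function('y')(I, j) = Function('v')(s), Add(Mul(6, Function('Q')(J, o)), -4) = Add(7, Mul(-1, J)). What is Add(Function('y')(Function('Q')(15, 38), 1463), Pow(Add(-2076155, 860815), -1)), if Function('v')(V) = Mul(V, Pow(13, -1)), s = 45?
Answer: Rational(54690287, 15799420) ≈ 3.4615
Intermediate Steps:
Function('Q')(J, o) = Add(Rational(11, 6), Mul(Rational(-1, 6), J)) (Function('Q')(J, o) = Add(Rational(2, 3), Mul(Rational(1, 6), Add(7, Mul(-1, J)))) = Add(Rational(2, 3), Add(Rational(7, 6), Mul(Rational(-1, 6), J))) = Add(Rational(11, 6), Mul(Rational(-1, 6), J)))
Function('v')(V) = Mul(Rational(1, 13), V) (Function('v')(V) = Mul(V, Rational(1, 13)) = Mul(Rational(1, 13), V))
Function('y')(I, j) = Rational(45, 13) (Function('y')(I, j) = Mul(Rational(1, 13), 45) = Rational(45, 13))
Add(Function('y')(Function('Q')(15, 38), 1463), Pow(Add(-2076155, 860815), -1)) = Add(Rational(45, 13), Pow(Add(-2076155, 860815), -1)) = Add(Rational(45, 13), Pow(-1215340, -1)) = Add(Rational(45, 13), Rational(-1, 1215340)) = Rational(54690287, 15799420)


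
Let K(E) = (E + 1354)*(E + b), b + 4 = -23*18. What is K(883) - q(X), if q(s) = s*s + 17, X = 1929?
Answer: -2680853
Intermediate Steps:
b = -418 (b = -4 - 23*18 = -4 - 414 = -418)
q(s) = 17 + s**2 (q(s) = s**2 + 17 = 17 + s**2)
K(E) = (-418 + E)*(1354 + E) (K(E) = (E + 1354)*(E - 418) = (1354 + E)*(-418 + E) = (-418 + E)*(1354 + E))
K(883) - q(X) = (-565972 + 883**2 + 936*883) - (17 + 1929**2) = (-565972 + 779689 + 826488) - (17 + 3721041) = 1040205 - 1*3721058 = 1040205 - 3721058 = -2680853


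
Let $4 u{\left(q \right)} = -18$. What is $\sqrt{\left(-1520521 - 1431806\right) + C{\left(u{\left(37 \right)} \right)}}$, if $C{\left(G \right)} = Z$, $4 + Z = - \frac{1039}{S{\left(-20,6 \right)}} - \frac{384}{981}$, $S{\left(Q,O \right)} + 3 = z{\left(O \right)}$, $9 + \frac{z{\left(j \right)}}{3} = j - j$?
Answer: $\frac{i \sqrt{31568614004730}}{3270} \approx 1718.2 i$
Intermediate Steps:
$z{\left(j \right)} = -27$ ($z{\left(j \right)} = -27 + 3 \left(j - j\right) = -27 + 3 \cdot 0 = -27 + 0 = -27$)
$u{\left(q \right)} = - \frac{9}{2}$ ($u{\left(q \right)} = \frac{1}{4} \left(-18\right) = - \frac{9}{2}$)
$S{\left(Q,O \right)} = -30$ ($S{\left(Q,O \right)} = -3 - 27 = -30$)
$Z = \frac{98891}{3270}$ ($Z = -4 - \left(- \frac{1039}{30} + \frac{128}{327}\right) = -4 - - \frac{111971}{3270} = -4 + \left(\frac{1039}{30} - \frac{128}{327}\right) = -4 + \frac{111971}{3270} = \frac{98891}{3270} \approx 30.242$)
$C{\left(G \right)} = \frac{98891}{3270}$
$\sqrt{\left(-1520521 - 1431806\right) + C{\left(u{\left(37 \right)} \right)}} = \sqrt{\left(-1520521 - 1431806\right) + \frac{98891}{3270}} = \sqrt{-2952327 + \frac{98891}{3270}} = \sqrt{- \frac{9654010399}{3270}} = \frac{i \sqrt{31568614004730}}{3270}$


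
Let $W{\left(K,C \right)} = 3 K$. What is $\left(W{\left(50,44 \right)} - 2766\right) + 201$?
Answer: $-2415$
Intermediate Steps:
$\left(W{\left(50,44 \right)} - 2766\right) + 201 = \left(3 \cdot 50 - 2766\right) + 201 = \left(150 - 2766\right) + 201 = -2616 + 201 = -2415$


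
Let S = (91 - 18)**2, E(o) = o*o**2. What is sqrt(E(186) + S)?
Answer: sqrt(6440185) ≈ 2537.8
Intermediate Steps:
E(o) = o**3
S = 5329 (S = 73**2 = 5329)
sqrt(E(186) + S) = sqrt(186**3 + 5329) = sqrt(6434856 + 5329) = sqrt(6440185)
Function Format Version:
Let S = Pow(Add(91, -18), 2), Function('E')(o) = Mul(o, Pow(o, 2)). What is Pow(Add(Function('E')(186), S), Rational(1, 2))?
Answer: Pow(6440185, Rational(1, 2)) ≈ 2537.8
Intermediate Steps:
Function('E')(o) = Pow(o, 3)
S = 5329 (S = Pow(73, 2) = 5329)
Pow(Add(Function('E')(186), S), Rational(1, 2)) = Pow(Add(Pow(186, 3), 5329), Rational(1, 2)) = Pow(Add(6434856, 5329), Rational(1, 2)) = Pow(6440185, Rational(1, 2))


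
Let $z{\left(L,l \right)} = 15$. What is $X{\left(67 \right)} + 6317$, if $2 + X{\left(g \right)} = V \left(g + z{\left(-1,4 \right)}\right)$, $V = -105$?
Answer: $-2295$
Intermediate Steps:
$X{\left(g \right)} = -1577 - 105 g$ ($X{\left(g \right)} = -2 - 105 \left(g + 15\right) = -2 - 105 \left(15 + g\right) = -2 - \left(1575 + 105 g\right) = -1577 - 105 g$)
$X{\left(67 \right)} + 6317 = \left(-1577 - 7035\right) + 6317 = -8612 + 6317 = -2295$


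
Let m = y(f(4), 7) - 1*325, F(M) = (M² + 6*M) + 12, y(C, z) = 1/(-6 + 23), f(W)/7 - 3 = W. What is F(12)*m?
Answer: -1259472/17 ≈ -74087.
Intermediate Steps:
f(W) = 21 + 7*W
y(C, z) = 1/17
F(M) = 12 + M² + 6*M
m = -5524/17 (m = 1/17 - 1*325 = 1/17 - 325 = -5524/17 ≈ -324.94)
F(12)*m = (12 + 12² + 6*12)*(-5524/17) = (12 + 144 + 72)*(-5524/17) = 228*(-5524/17) = -1259472/17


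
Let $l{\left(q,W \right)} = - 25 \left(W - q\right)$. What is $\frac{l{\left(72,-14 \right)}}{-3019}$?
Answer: $- \frac{2150}{3019} \approx -0.71216$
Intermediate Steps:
$l{\left(q,W \right)} = - 25 W + 25 q$
$\frac{l{\left(72,-14 \right)}}{-3019} = \frac{\left(-25\right) \left(-14\right) + 25 \cdot 72}{-3019} = \left(350 + 1800\right) \left(- \frac{1}{3019}\right) = 2150 \left(- \frac{1}{3019}\right) = - \frac{2150}{3019}$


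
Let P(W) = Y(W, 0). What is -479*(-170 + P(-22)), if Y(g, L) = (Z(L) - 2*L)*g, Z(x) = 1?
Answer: 91968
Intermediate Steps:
Y(g, L) = g*(1 - 2*L) (Y(g, L) = (1 - 2*L)*g = g*(1 - 2*L))
P(W) = W (P(W) = W*(1 - 2*0) = W*(1 + 0) = W*1 = W)
-479*(-170 + P(-22)) = -479*(-170 - 22) = -479*(-192) = 91968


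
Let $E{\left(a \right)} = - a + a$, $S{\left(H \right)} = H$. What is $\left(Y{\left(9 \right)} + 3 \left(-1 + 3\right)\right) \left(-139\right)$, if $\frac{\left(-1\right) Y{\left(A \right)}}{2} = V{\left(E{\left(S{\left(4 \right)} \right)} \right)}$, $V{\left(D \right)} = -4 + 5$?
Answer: $-556$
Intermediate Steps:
$E{\left(a \right)} = 0$
$V{\left(D \right)} = 1$
$Y{\left(A \right)} = -2$ ($Y{\left(A \right)} = \left(-2\right) 1 = -2$)
$\left(Y{\left(9 \right)} + 3 \left(-1 + 3\right)\right) \left(-139\right) = \left(-2 + 3 \left(-1 + 3\right)\right) \left(-139\right) = \left(-2 + 3 \cdot 2\right) \left(-139\right) = \left(-2 + 6\right) \left(-139\right) = 4 \left(-139\right) = -556$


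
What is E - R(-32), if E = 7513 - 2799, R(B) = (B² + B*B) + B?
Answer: 2698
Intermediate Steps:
R(B) = B + 2*B² (R(B) = (B² + B²) + B = 2*B² + B = B + 2*B²)
E = 4714
E - R(-32) = 4714 - (-32)*(1 + 2*(-32)) = 4714 - (-32)*(1 - 64) = 4714 - (-32)*(-63) = 4714 - 1*2016 = 4714 - 2016 = 2698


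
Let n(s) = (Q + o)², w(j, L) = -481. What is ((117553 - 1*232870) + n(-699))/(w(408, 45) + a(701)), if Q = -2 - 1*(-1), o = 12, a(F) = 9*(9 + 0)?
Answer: 28799/100 ≈ 287.99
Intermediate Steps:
a(F) = 81 (a(F) = 9*9 = 81)
Q = -1 (Q = -2 + 1 = -1)
n(s) = 121 (n(s) = (-1 + 12)² = 11² = 121)
((117553 - 1*232870) + n(-699))/(w(408, 45) + a(701)) = ((117553 - 1*232870) + 121)/(-481 + 81) = ((117553 - 232870) + 121)/(-400) = (-115317 + 121)*(-1/400) = -115196*(-1/400) = 28799/100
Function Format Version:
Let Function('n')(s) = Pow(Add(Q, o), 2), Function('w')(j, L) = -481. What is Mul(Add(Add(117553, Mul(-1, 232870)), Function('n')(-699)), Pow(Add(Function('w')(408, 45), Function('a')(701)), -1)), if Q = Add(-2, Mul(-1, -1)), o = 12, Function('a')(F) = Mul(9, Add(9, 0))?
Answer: Rational(28799, 100) ≈ 287.99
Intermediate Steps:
Function('a')(F) = 81 (Function('a')(F) = Mul(9, 9) = 81)
Q = -1 (Q = Add(-2, 1) = -1)
Function('n')(s) = 121 (Function('n')(s) = Pow(Add(-1, 12), 2) = Pow(11, 2) = 121)
Mul(Add(Add(117553, Mul(-1, 232870)), Function('n')(-699)), Pow(Add(Function('w')(408, 45), Function('a')(701)), -1)) = Mul(Add(Add(117553, Mul(-1, 232870)), 121), Pow(Add(-481, 81), -1)) = Mul(Add(Add(117553, -232870), 121), Pow(-400, -1)) = Mul(Add(-115317, 121), Rational(-1, 400)) = Mul(-115196, Rational(-1, 400)) = Rational(28799, 100)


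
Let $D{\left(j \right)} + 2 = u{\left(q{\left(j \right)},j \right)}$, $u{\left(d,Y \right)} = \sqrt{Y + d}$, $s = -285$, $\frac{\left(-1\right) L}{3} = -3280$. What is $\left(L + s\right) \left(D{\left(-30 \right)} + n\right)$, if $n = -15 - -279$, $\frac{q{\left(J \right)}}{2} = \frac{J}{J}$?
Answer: $2503410 + 19110 i \sqrt{7} \approx 2.5034 \cdot 10^{6} + 50560.0 i$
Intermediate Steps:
$L = 9840$ ($L = \left(-3\right) \left(-3280\right) = 9840$)
$q{\left(J \right)} = 2$ ($q{\left(J \right)} = 2 \frac{J}{J} = 2 \cdot 1 = 2$)
$D{\left(j \right)} = -2 + \sqrt{2 + j}$ ($D{\left(j \right)} = -2 + \sqrt{j + 2} = -2 + \sqrt{2 + j}$)
$n = 264$ ($n = -15 + 279 = 264$)
$\left(L + s\right) \left(D{\left(-30 \right)} + n\right) = \left(9840 - 285\right) \left(\left(-2 + \sqrt{2 - 30}\right) + 264\right) = 9555 \left(\left(-2 + \sqrt{-28}\right) + 264\right) = 9555 \left(\left(-2 + 2 i \sqrt{7}\right) + 264\right) = 9555 \left(262 + 2 i \sqrt{7}\right) = 2503410 + 19110 i \sqrt{7}$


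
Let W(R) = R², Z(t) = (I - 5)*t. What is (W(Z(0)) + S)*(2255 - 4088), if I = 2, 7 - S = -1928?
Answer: -3546855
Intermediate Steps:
S = 1935 (S = 7 - 1*(-1928) = 7 + 1928 = 1935)
Z(t) = -3*t (Z(t) = (2 - 5)*t = -3*t)
(W(Z(0)) + S)*(2255 - 4088) = ((-3*0)² + 1935)*(2255 - 4088) = (0² + 1935)*(-1833) = (0 + 1935)*(-1833) = 1935*(-1833) = -3546855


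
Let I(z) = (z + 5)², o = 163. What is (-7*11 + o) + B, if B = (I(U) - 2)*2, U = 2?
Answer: 180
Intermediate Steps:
I(z) = (5 + z)²
B = 94 (B = ((5 + 2)² - 2)*2 = (7² - 2)*2 = (49 - 2)*2 = 47*2 = 94)
(-7*11 + o) + B = (-7*11 + 163) + 94 = (-77 + 163) + 94 = 86 + 94 = 180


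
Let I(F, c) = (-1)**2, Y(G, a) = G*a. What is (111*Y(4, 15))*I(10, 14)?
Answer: 6660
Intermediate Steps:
I(F, c) = 1
(111*Y(4, 15))*I(10, 14) = (111*(4*15))*1 = (111*60)*1 = 6660*1 = 6660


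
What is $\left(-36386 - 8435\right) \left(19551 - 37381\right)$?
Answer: $799158430$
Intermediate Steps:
$\left(-36386 - 8435\right) \left(19551 - 37381\right) = \left(-44821\right) \left(-17830\right) = 799158430$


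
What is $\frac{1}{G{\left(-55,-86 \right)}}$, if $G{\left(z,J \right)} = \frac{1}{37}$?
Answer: $37$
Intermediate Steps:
$G{\left(z,J \right)} = \frac{1}{37}$
$\frac{1}{G{\left(-55,-86 \right)}} = \frac{1}{\frac{1}{37}} = 37$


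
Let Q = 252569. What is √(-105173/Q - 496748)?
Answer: I*√31688127787516665/252569 ≈ 704.8*I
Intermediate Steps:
√(-105173/Q - 496748) = √(-105173/252569 - 496748) = √(-125463250785/252569) = I*√31688127787516665/252569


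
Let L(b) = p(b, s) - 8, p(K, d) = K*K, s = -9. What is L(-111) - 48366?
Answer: -36053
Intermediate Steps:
p(K, d) = K²
L(b) = -8 + b² (L(b) = b² - 8 = -8 + b²)
L(-111) - 48366 = (-8 + (-111)²) - 48366 = (-8 + 12321) - 48366 = 12313 - 48366 = -36053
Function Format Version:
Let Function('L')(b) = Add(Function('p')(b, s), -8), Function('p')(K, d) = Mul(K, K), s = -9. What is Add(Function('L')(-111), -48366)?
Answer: -36053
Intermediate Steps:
Function('p')(K, d) = Pow(K, 2)
Function('L')(b) = Add(-8, Pow(b, 2)) (Function('L')(b) = Add(Pow(b, 2), -8) = Add(-8, Pow(b, 2)))
Add(Function('L')(-111), -48366) = Add(Add(-8, Pow(-111, 2)), -48366) = Add(Add(-8, 12321), -48366) = Add(12313, -48366) = -36053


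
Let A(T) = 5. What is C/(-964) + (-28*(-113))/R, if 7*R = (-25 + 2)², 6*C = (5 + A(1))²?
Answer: 32012783/764934 ≈ 41.850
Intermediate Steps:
C = 50/3 (C = (5 + 5)²/6 = (⅙)*10² = (⅙)*100 = 50/3 ≈ 16.667)
R = 529/7 (R = (-25 + 2)²/7 = (⅐)*(-23)² = (⅐)*529 = 529/7 ≈ 75.571)
C/(-964) + (-28*(-113))/R = (50/3)/(-964) + (-28*(-113))/(529/7) = (50/3)*(-1/964) + 3164*(7/529) = -25/1446 + 22148/529 = 32012783/764934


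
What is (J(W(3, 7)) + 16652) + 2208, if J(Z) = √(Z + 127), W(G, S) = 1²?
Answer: 18860 + 8*√2 ≈ 18871.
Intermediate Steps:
W(G, S) = 1
J(Z) = √(127 + Z)
(J(W(3, 7)) + 16652) + 2208 = (√(127 + 1) + 16652) + 2208 = (√128 + 16652) + 2208 = (8*√2 + 16652) + 2208 = (16652 + 8*√2) + 2208 = 18860 + 8*√2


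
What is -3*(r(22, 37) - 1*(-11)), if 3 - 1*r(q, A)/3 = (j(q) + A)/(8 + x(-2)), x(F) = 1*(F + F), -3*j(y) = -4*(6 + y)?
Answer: 429/4 ≈ 107.25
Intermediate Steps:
j(y) = 8 + 4*y/3 (j(y) = -(-4)*(6 + y)/3 = -(-24 - 4*y)/3 = 8 + 4*y/3)
x(F) = 2*F (x(F) = 1*(2*F) = 2*F)
r(q, A) = 3 - q - 3*A/4 (r(q, A) = 9 - 3*((8 + 4*q/3) + A)/(8 + 2*(-2)) = 9 - 3*(8 + A + 4*q/3)/(8 - 4) = 9 - 3*(8 + A + 4*q/3)/4 = 9 - 3*(2 + q/3 + A/4) = 9 + (-6 - q - 3*A/4) = 3 - q - 3*A/4)
-3*(r(22, 37) - 1*(-11)) = -3*((3 - 1*22 - ¾*37) - 1*(-11)) = -3*((3 - 22 - 111/4) + 11) = -3*(-187/4 + 11) = -3*(-143/4) = 429/4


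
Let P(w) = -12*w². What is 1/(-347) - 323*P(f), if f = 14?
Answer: 263614511/347 ≈ 7.5970e+5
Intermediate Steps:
1/(-347) - 323*P(f) = 1/(-347) - (-3876)*14² = -1/347 - (-3876)*196 = -1/347 - 323*(-2352) = -1/347 + 759696 = 263614511/347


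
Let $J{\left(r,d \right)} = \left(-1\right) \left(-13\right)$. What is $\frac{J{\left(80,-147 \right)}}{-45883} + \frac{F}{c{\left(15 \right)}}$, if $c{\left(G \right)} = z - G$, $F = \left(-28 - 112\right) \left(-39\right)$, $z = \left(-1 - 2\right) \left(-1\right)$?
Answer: $- \frac{20876778}{45883} \approx -455.0$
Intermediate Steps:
$z = 3$ ($z = \left(-3\right) \left(-1\right) = 3$)
$F = 5460$ ($F = \left(-140\right) \left(-39\right) = 5460$)
$J{\left(r,d \right)} = 13$
$c{\left(G \right)} = 3 - G$
$\frac{J{\left(80,-147 \right)}}{-45883} + \frac{F}{c{\left(15 \right)}} = \frac{13}{-45883} + \frac{5460}{3 - 15} = 13 \left(- \frac{1}{45883}\right) + \frac{5460}{3 - 15} = - \frac{13}{45883} + \frac{5460}{-12} = - \frac{13}{45883} + 5460 \left(- \frac{1}{12}\right) = - \frac{13}{45883} - 455 = - \frac{20876778}{45883}$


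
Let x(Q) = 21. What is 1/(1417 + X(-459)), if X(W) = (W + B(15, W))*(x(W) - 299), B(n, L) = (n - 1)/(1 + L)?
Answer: 229/29547297 ≈ 7.7503e-6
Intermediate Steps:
B(n, L) = (-1 + n)/(1 + L)
X(W) = -3892/(1 + W) - 278*W (X(W) = (W + (-1 + 15)/(1 + W))*(21 - 299) = (W + 14/(1 + W))*(-278) = -3892/(1 + W) - 278*W)
1/(1417 + X(-459)) = 1/(1417 + 278*(-14 - 1*(-459)*(1 - 459))/(1 - 459)) = 1/(1417 + 278*(-14 - 1*(-459)*(-458))/(-458)) = 1/(1417 + 278*(-1/458)*(-14 - 210222)) = 1/(1417 + 278*(-1/458)*(-210236)) = 1/(1417 + 29222804/229) = 1/(29547297/229) = 229/29547297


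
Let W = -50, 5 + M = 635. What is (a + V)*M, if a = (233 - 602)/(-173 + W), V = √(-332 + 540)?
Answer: 232470/223 + 2520*√13 ≈ 10128.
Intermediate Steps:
M = 630 (M = -5 + 635 = 630)
V = 4*√13 (V = √208 = 4*√13 ≈ 14.422)
a = 369/223 (a = (233 - 602)/(-173 - 50) = -369/(-223) = -369*(-1/223) = 369/223 ≈ 1.6547)
(a + V)*M = (369/223 + 4*√13)*630 = 232470/223 + 2520*√13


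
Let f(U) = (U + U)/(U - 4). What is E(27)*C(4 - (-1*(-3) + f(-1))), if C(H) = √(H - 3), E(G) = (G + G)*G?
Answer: 2916*I*√15/5 ≈ 2258.7*I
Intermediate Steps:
f(U) = 2*U/(-4 + U) (f(U) = (2*U)/(-4 + U) = 2*U/(-4 + U))
E(G) = 2*G² (E(G) = (2*G)*G = 2*G²)
C(H) = √(-3 + H)
E(27)*C(4 - (-1*(-3) + f(-1))) = (2*27²)*√(-3 + (4 - (-1*(-3) + 2*(-1)/(-4 - 1)))) = (2*729)*√(-3 + (4 - (3 + 2*(-1)/(-5)))) = 1458*√(-3 + (4 - (3 + 2*(-1)*(-⅕)))) = 1458*√(-3 + (4 - (3 + ⅖))) = 1458*√(-3 + (4 - 1*17/5)) = 1458*√(-3 + (4 - 17/5)) = 1458*√(-3 + ⅗) = 1458*√(-12/5) = 1458*(2*I*√15/5) = 2916*I*√15/5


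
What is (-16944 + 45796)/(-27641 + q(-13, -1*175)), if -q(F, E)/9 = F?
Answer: -7213/6881 ≈ -1.0482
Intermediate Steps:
q(F, E) = -9*F
(-16944 + 45796)/(-27641 + q(-13, -1*175)) = (-16944 + 45796)/(-27641 - 9*(-13)) = 28852/(-27641 + 117) = 28852/(-27524) = 28852*(-1/27524) = -7213/6881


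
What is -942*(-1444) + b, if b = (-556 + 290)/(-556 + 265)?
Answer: 395832434/291 ≈ 1.3602e+6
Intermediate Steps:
b = 266/291 (b = -266/(-291) = -266*(-1/291) = 266/291 ≈ 0.91409)
-942*(-1444) + b = -942*(-1444) + 266/291 = 1360248 + 266/291 = 395832434/291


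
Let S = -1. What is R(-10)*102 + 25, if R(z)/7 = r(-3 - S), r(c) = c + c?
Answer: -2831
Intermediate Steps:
r(c) = 2*c
R(z) = -28 (R(z) = 7*(2*(-3 - 1*(-1))) = 7*(2*(-3 + 1)) = 7*(2*(-2)) = 7*(-4) = -28)
R(-10)*102 + 25 = -28*102 + 25 = -2856 + 25 = -2831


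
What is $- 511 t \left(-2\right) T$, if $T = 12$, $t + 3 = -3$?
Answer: $-73584$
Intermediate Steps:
$t = -6$ ($t = -3 - 3 = -6$)
$- 511 t \left(-2\right) T = - 511 \left(-6\right) \left(-2\right) 12 = - 511 \cdot 12 \cdot 12 = \left(-511\right) 144 = -73584$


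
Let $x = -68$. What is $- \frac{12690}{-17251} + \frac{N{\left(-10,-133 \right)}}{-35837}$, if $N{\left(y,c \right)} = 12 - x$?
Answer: $\frac{453391450}{618224087} \approx 0.73338$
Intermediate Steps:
$N{\left(y,c \right)} = 80$ ($N{\left(y,c \right)} = 12 - -68 = 12 + 68 = 80$)
$- \frac{12690}{-17251} + \frac{N{\left(-10,-133 \right)}}{-35837} = - \frac{12690}{-17251} + \frac{80}{-35837} = \left(-12690\right) \left(- \frac{1}{17251}\right) + 80 \left(- \frac{1}{35837}\right) = \frac{12690}{17251} - \frac{80}{35837} = \frac{453391450}{618224087}$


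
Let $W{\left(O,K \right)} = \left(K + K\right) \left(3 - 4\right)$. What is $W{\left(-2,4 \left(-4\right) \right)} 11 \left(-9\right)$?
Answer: $-3168$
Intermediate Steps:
$W{\left(O,K \right)} = - 2 K$ ($W{\left(O,K \right)} = 2 K \left(-1\right) = - 2 K$)
$W{\left(-2,4 \left(-4\right) \right)} 11 \left(-9\right) = - 2 \cdot 4 \left(-4\right) 11 \left(-9\right) = \left(-2\right) \left(-16\right) 11 \left(-9\right) = 32 \cdot 11 \left(-9\right) = 352 \left(-9\right) = -3168$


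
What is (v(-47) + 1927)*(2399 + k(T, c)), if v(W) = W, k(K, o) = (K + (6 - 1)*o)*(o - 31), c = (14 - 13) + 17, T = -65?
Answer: 3899120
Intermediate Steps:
c = 18 (c = 1 + 17 = 18)
k(K, o) = (-31 + o)*(K + 5*o) (k(K, o) = (K + 5*o)*(-31 + o) = (-31 + o)*(K + 5*o))
(v(-47) + 1927)*(2399 + k(T, c)) = (-47 + 1927)*(2399 + (-155*18 - 31*(-65) + 5*18² - 65*18)) = 1880*(2399 + (-2790 + 2015 + 5*324 - 1170)) = 1880*(2399 + (-2790 + 2015 + 1620 - 1170)) = 1880*(2399 - 325) = 1880*2074 = 3899120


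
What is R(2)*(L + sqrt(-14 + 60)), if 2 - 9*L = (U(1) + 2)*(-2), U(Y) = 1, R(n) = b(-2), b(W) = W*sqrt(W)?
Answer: I*sqrt(2)*(-16/9 - 2*sqrt(46)) ≈ -21.697*I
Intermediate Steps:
b(W) = W**(3/2)
R(n) = -2*I*sqrt(2) (R(n) = (-2)**(3/2) = -2*I*sqrt(2))
L = 8/9 (L = 2/9 - (1 + 2)*(-2)/9 = 2/9 - (-2)/3 = 2/9 - 1/9*(-6) = 2/9 + 2/3 = 8/9 ≈ 0.88889)
R(2)*(L + sqrt(-14 + 60)) = (-2*I*sqrt(2))*(8/9 + sqrt(-14 + 60)) = (-2*I*sqrt(2))*(8/9 + sqrt(46)) = -2*I*sqrt(2)*(8/9 + sqrt(46))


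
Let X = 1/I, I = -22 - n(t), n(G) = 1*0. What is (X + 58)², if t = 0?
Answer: 1625625/484 ≈ 3358.7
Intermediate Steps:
n(G) = 0
I = -22 (I = -22 - 1*0 = -22 + 0 = -22)
X = -1/22 (X = 1/(-22) = -1/22 ≈ -0.045455)
(X + 58)² = (-1/22 + 58)² = (1275/22)² = 1625625/484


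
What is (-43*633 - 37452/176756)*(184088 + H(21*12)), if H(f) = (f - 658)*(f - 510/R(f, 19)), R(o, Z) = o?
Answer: -99347627170974/44189 ≈ -2.2482e+9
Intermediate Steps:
H(f) = (-658 + f)*(f - 510/f) (H(f) = (f - 658)*(f - 510/f) = (-658 + f)*(f - 510/f))
(-43*633 - 37452/176756)*(184088 + H(21*12)) = (-43*633 - 37452/176756)*(184088 + (-510 + (21*12)² - 13818*12 + 335580/((21*12)))) = (-27219 - 37452*1/176756)*(184088 + (-510 + 252² - 658*252 + 335580/252)) = (-27219 - 9363/44189)*(184088 + (-510 + 63504 - 165816 + 335580*(1/252))) = -1202789754*(184088 + (-510 + 63504 - 165816 + 3995/3))/44189 = -1202789754*(184088 - 304471/3)/44189 = -1202789754/44189*247793/3 = -99347627170974/44189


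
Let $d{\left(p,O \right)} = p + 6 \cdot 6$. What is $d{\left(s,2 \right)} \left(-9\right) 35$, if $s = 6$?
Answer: $-13230$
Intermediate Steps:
$d{\left(p,O \right)} = 36 + p$ ($d{\left(p,O \right)} = p + 36 = 36 + p$)
$d{\left(s,2 \right)} \left(-9\right) 35 = \left(36 + 6\right) \left(-9\right) 35 = 42 \left(-9\right) 35 = \left(-378\right) 35 = -13230$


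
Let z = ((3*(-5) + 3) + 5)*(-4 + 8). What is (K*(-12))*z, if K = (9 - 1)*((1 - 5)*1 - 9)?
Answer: -34944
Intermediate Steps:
K = -104 (K = 8*(-4*1 - 9) = 8*(-4 - 9) = 8*(-13) = -104)
z = -28 (z = ((-15 + 3) + 5)*4 = (-12 + 5)*4 = -7*4 = -28)
(K*(-12))*z = -104*(-12)*(-28) = 1248*(-28) = -34944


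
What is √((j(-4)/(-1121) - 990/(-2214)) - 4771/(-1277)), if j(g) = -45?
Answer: √130937846688228993/176076591 ≈ 2.0551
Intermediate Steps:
√((j(-4)/(-1121) - 990/(-2214)) - 4771/(-1277)) = √((-45/(-1121) - 990/(-2214)) - 4771/(-1277)) = √((-45*(-1/1121) - 990*(-1/2214)) - 4771*(-1/1277)) = √((45/1121 + 55/123) + 4771/1277) = √(67190/137883 + 4771/1277) = √(743641423/176076591) = √130937846688228993/176076591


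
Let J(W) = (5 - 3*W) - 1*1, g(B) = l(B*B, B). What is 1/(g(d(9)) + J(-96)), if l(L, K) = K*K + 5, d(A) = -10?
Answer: 1/397 ≈ 0.0025189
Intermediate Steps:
l(L, K) = 5 + K² (l(L, K) = K² + 5 = 5 + K²)
g(B) = 5 + B²
J(W) = 4 - 3*W (J(W) = (5 - 3*W) - 1 = 4 - 3*W)
1/(g(d(9)) + J(-96)) = 1/((5 + (-10)²) + (4 - 3*(-96))) = 1/((5 + 100) + (4 + 288)) = 1/(105 + 292) = 1/397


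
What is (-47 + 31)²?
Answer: 256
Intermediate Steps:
(-47 + 31)² = (-16)² = 256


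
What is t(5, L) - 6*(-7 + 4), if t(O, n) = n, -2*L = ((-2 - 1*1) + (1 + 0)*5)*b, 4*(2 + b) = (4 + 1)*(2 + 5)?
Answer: 45/4 ≈ 11.250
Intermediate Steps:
b = 27/4 (b = -2 + ((4 + 1)*(2 + 5))/4 = -2 + (5*7)/4 = -2 + (¼)*35 = -2 + 35/4 = 27/4 ≈ 6.7500)
L = -27/4 (L = -((-2 - 1*1) + (1 + 0)*5)*27/(2*4) = -((-2 - 1) + 1*5)*27/(2*4) = -(-3 + 5)*27/(2*4) = -27/4 ≈ -6.7500)
t(5, L) - 6*(-7 + 4) = -27/4 - 6*(-7 + 4) = -27/4 - 6*(-3) = -27/4 + 18 = 45/4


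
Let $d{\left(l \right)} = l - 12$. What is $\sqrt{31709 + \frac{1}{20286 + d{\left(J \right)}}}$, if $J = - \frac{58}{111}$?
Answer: $\frac{\sqrt{40144403646615335}}{1125178} \approx 178.07$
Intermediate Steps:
$J = - \frac{58}{111}$ ($J = \left(-58\right) \frac{1}{111} = - \frac{58}{111} \approx -0.52252$)
$d{\left(l \right)} = -12 + l$ ($d{\left(l \right)} = l - 12 = -12 + l$)
$\sqrt{31709 + \frac{1}{20286 + d{\left(J \right)}}} = \sqrt{31709 + \frac{1}{20286 - \frac{1390}{111}}} = \sqrt{31709 + \frac{1}{\frac{2250356}{111}}} = \sqrt{31709 + \frac{111}{2250356}} = \sqrt{\frac{71356538515}{2250356}} = \frac{\sqrt{40144403646615335}}{1125178}$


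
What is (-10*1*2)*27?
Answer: -540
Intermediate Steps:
(-10*1*2)*27 = -10*2*27 = -20*27 = -540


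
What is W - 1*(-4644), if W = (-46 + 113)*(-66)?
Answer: 222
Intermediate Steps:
W = -4422 (W = 67*(-66) = -4422)
W - 1*(-4644) = -4422 - 1*(-4644) = -4422 + 4644 = 222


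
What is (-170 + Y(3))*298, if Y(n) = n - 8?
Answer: -52150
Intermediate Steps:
Y(n) = -8 + n
(-170 + Y(3))*298 = (-170 + (-8 + 3))*298 = (-170 - 5)*298 = -175*298 = -52150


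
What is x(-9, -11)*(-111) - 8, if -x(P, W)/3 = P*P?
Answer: 26965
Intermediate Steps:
x(P, W) = -3*P² (x(P, W) = -3*P*P = -3*P²)
x(-9, -11)*(-111) - 8 = -3*(-9)²*(-111) - 8 = -3*81*(-111) - 8 = -243*(-111) - 8 = 26973 - 8 = 26965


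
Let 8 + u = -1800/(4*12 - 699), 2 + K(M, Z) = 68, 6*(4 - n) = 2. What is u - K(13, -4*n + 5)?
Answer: -15458/217 ≈ -71.235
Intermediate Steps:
n = 11/3 (n = 4 - 1/6*2 = 4 - 1/3 = 11/3 ≈ 3.6667)
K(M, Z) = 66 (K(M, Z) = -2 + 68 = 66)
u = -1136/217 (u = -8 - 1800/(4*12 - 699) = -8 - 1800/(48 - 699) = -8 - 1800/(-651) = -8 - 1800*(-1/651) = -8 + 600/217 = -1136/217 ≈ -5.2350)
u - K(13, -4*n + 5) = -1136/217 - 1*66 = -1136/217 - 66 = -15458/217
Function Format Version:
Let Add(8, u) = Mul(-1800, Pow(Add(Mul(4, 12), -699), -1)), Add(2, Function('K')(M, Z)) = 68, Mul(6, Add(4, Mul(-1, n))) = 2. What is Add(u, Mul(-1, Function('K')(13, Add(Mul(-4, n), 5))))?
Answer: Rational(-15458, 217) ≈ -71.235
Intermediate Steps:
n = Rational(11, 3) (n = Add(4, Mul(Rational(-1, 6), 2)) = Add(4, Rational(-1, 3)) = Rational(11, 3) ≈ 3.6667)
Function('K')(M, Z) = 66 (Function('K')(M, Z) = Add(-2, 68) = 66)
u = Rational(-1136, 217) (u = Add(-8, Mul(-1800, Pow(Add(Mul(4, 12), -699), -1))) = Add(-8, Mul(-1800, Pow(Add(48, -699), -1))) = Add(-8, Mul(-1800, Pow(-651, -1))) = Add(-8, Mul(-1800, Rational(-1, 651))) = Add(-8, Rational(600, 217)) = Rational(-1136, 217) ≈ -5.2350)
Add(u, Mul(-1, Function('K')(13, Add(Mul(-4, n), 5)))) = Add(Rational(-1136, 217), Mul(-1, 66)) = Add(Rational(-1136, 217), -66) = Rational(-15458, 217)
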